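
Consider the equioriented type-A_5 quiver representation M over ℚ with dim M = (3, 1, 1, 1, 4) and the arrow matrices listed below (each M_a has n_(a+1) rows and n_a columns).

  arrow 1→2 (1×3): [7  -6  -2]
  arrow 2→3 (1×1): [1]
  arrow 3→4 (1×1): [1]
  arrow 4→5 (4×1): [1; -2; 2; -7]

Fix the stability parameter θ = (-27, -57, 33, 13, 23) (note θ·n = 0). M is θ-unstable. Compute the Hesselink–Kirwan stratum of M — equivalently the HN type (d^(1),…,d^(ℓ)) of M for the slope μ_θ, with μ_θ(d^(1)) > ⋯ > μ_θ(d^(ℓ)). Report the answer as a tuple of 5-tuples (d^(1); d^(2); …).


Barcode: M ≅ I[1,1]^2, I[1,5], I[5,5]^3. HN layers by μ_θ (3 steps, strictly decreasing):
  μ^(1)=23; μ^(2)=-27; μ^(3)=-42

((0, 0, 1, 1, 4); (2, 0, 0, 0, 0); (1, 1, 0, 0, 0))


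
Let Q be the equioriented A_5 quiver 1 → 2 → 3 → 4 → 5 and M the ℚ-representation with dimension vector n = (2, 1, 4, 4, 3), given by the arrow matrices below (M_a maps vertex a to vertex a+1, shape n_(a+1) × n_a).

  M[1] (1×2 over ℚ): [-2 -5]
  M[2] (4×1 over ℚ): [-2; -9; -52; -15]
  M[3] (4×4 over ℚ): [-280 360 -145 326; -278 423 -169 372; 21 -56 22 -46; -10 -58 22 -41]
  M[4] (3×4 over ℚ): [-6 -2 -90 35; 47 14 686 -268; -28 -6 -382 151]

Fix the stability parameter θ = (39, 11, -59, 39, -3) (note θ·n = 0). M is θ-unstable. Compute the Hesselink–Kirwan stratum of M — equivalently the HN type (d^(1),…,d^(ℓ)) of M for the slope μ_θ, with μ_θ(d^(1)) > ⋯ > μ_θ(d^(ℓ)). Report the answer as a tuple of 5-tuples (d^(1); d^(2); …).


Barcode: M ≅ I[1,1], I[1,5], I[3,4]^2, I[3,5], I[5,5]. HN layers by μ_θ (4 steps, strictly decreasing):
  μ^(1)=39; μ^(2)=18; μ^(3)=-3; μ^(4)=-59

((1, 0, 0, 2, 0); (0, 0, 0, 2, 2); (1, 1, 1, 0, 1); (0, 0, 3, 0, 0))


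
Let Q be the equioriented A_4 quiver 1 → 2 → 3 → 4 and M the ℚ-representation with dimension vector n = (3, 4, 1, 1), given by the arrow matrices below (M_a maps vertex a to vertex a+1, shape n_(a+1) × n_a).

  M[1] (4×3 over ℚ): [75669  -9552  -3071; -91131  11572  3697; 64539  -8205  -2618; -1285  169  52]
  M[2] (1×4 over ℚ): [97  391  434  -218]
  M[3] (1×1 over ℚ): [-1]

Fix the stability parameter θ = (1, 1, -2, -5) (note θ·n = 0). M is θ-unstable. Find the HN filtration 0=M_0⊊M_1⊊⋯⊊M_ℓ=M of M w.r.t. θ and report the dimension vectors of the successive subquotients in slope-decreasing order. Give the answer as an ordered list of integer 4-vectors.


Via rank(M_{q-1}∘⋯∘M_p): M ≅ I[1,2]^2, I[1,4], I[2,2].
μ_θ-semistable layers: μ^(1)=1; μ^(2)=-5/4

((2, 3, 0, 0); (1, 1, 1, 1))


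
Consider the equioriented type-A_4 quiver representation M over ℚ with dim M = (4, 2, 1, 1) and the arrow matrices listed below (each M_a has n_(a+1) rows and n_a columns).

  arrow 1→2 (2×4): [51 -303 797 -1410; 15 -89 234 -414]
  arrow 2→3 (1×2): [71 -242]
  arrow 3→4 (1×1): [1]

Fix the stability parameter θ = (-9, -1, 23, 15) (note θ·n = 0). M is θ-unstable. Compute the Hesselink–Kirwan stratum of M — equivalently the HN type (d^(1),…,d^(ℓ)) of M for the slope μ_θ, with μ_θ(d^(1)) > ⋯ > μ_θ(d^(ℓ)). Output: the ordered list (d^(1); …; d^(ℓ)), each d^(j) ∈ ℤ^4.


Via rank(M_{q-1}∘⋯∘M_p): M ≅ I[1,1]^2, I[1,2], I[1,4].
μ_θ-semistable layers: μ^(1)=19; μ^(2)=-1; μ^(3)=-9

((0, 0, 1, 1); (0, 2, 0, 0); (4, 0, 0, 0))


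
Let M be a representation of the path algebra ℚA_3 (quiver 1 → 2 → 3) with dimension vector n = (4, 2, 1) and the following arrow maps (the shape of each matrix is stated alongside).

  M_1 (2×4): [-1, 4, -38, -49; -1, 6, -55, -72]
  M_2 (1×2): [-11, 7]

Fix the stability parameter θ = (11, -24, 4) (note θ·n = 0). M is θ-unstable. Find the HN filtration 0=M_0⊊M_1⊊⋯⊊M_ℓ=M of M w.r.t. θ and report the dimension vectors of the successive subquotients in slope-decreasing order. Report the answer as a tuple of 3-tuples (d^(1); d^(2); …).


Via rank(M_{q-1}∘⋯∘M_p): M ≅ I[1,1]^2, I[1,2], I[1,3].
μ_θ-semistable layers: μ^(1)=11; μ^(2)=4; μ^(3)=-13/2

((2, 0, 0); (0, 0, 1); (2, 2, 0))


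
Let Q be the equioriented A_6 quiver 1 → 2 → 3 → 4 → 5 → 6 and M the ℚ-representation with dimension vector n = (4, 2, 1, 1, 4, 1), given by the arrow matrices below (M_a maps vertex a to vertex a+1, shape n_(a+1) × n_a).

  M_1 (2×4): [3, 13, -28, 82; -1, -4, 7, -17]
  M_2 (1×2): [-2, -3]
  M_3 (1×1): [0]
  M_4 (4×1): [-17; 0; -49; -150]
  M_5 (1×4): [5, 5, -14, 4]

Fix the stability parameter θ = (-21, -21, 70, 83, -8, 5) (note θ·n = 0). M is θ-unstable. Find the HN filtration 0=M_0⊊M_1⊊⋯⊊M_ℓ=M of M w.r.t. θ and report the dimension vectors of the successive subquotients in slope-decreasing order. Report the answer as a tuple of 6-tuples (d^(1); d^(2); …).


Interval decomposition of M: I[1,1]^2, I[1,2], I[1,3], I[4,6], I[5,5]^3.
HN type (ℓ=4): μ^(1)=70; μ^(2)=80/3; μ^(3)=-8; μ^(4)=-21

((0, 0, 1, 0, 0, 0); (0, 0, 0, 1, 1, 1); (0, 0, 0, 0, 3, 0); (4, 2, 0, 0, 0, 0))


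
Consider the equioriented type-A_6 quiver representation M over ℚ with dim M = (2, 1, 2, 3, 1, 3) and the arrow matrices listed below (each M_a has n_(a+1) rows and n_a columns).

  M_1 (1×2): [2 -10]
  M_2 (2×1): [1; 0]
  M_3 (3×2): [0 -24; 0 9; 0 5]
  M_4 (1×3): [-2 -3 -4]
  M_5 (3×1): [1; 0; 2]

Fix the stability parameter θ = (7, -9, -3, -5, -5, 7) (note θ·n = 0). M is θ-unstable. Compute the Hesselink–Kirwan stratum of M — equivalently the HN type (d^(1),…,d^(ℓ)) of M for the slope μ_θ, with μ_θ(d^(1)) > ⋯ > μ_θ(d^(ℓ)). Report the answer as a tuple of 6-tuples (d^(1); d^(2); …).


Barcode: M ≅ I[1,1], I[1,3], I[3,6], I[4,4]^2, I[6,6]^2. HN layers by μ_θ (4 steps, strictly decreasing):
  μ^(1)=7; μ^(2)=-5/3; μ^(3)=-13/3; μ^(4)=-5

((1, 0, 0, 0, 0, 3); (1, 1, 1, 0, 0, 0); (0, 0, 1, 1, 1, 0); (0, 0, 0, 2, 0, 0))


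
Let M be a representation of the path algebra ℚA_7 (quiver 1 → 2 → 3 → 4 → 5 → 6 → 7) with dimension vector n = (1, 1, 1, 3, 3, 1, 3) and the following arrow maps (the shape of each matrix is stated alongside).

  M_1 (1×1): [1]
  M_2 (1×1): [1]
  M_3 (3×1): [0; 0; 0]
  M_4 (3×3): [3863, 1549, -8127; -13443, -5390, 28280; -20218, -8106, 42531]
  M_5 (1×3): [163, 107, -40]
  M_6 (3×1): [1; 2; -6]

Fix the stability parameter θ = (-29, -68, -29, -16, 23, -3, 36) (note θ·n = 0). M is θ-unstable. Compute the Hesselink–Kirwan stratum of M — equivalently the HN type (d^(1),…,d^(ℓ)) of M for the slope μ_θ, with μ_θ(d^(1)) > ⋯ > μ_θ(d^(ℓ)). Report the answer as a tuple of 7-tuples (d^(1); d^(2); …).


Via rank(M_{q-1}∘⋯∘M_p): M ≅ I[1,3], I[4,5]^2, I[4,7], I[7,7]^2.
μ_θ-semistable layers: μ^(1)=36; μ^(2)=23; μ^(3)=10; μ^(4)=-16; μ^(5)=-29; μ^(6)=-97/2

((0, 0, 0, 0, 0, 0, 3); (0, 0, 0, 0, 2, 0, 0); (0, 0, 0, 0, 1, 1, 0); (0, 0, 0, 3, 0, 0, 0); (0, 0, 1, 0, 0, 0, 0); (1, 1, 0, 0, 0, 0, 0))


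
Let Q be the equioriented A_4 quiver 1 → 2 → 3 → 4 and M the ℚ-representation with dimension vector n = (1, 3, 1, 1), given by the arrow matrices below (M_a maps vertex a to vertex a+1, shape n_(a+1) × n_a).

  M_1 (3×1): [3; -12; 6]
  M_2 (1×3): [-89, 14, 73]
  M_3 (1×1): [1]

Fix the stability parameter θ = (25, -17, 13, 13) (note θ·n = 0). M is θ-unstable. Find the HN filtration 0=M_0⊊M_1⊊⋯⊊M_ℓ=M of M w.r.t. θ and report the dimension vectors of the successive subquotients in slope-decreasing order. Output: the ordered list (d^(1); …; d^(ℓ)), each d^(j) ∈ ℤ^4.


Interval decomposition of M: I[1,4], I[2,2]^2.
HN type (ℓ=3): μ^(1)=13; μ^(2)=4; μ^(3)=-17

((0, 0, 1, 1); (1, 1, 0, 0); (0, 2, 0, 0))


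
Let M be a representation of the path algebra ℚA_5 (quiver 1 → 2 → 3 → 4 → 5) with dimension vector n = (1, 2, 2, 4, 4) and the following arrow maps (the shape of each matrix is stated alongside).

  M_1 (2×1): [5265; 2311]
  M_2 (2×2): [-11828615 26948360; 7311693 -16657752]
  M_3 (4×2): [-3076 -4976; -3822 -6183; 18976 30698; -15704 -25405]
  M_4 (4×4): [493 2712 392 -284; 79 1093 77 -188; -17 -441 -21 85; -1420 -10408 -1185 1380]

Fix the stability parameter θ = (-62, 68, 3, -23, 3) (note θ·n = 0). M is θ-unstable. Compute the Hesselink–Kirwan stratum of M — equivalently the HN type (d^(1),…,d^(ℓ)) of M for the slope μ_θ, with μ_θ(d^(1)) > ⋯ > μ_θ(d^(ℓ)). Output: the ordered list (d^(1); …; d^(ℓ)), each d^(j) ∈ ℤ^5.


Interval decomposition of M: I[1,5], I[2,2], I[3,5], I[4,5]^2.
HN type (ℓ=6): μ^(1)=68; μ^(2)=51/4; μ^(3)=3; μ^(4)=-10; μ^(5)=-23; μ^(6)=-62

((0, 1, 0, 0, 0); (0, 1, 1, 1, 1); (0, 0, 0, 0, 3); (0, 0, 1, 1, 0); (0, 0, 0, 2, 0); (1, 0, 0, 0, 0))


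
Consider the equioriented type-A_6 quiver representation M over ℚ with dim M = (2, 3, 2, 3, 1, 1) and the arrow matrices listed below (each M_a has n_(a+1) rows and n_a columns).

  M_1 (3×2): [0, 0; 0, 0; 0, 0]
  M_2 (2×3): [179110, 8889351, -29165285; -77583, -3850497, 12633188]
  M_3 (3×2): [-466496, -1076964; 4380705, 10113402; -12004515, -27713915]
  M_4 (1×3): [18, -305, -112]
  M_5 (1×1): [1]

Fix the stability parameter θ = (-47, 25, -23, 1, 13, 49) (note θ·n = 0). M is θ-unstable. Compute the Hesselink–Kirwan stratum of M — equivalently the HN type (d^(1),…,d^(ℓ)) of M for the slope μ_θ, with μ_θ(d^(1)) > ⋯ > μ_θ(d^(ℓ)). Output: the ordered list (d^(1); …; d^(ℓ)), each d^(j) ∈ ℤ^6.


Via rank(M_{q-1}∘⋯∘M_p): M ≅ I[1,1]^2, I[2,2], I[2,4], I[2,6], I[4,4].
μ_θ-semistable layers: μ^(1)=49; μ^(2)=25; μ^(3)=13; μ^(4)=1; μ^(5)=-47

((0, 0, 0, 0, 0, 1); (0, 1, 0, 0, 0, 0); (0, 0, 0, 0, 1, 0); (0, 2, 2, 3, 0, 0); (2, 0, 0, 0, 0, 0))


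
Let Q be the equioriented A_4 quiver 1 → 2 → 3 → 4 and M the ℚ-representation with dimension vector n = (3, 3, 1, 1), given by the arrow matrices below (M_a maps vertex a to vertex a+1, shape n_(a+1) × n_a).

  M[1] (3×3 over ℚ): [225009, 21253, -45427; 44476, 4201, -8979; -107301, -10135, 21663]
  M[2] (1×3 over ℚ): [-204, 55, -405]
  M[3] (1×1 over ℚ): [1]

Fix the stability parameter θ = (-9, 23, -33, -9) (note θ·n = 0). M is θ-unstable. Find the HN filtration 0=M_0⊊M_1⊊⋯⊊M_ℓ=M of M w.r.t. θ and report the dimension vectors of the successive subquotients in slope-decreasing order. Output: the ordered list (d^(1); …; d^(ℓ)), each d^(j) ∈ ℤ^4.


Via rank(M_{q-1}∘⋯∘M_p): M ≅ I[1,2]^2, I[1,4].
μ_θ-semistable layers: μ^(1)=23; μ^(2)=-19/3; μ^(3)=-9

((0, 2, 0, 0); (0, 1, 1, 1); (3, 0, 0, 0))


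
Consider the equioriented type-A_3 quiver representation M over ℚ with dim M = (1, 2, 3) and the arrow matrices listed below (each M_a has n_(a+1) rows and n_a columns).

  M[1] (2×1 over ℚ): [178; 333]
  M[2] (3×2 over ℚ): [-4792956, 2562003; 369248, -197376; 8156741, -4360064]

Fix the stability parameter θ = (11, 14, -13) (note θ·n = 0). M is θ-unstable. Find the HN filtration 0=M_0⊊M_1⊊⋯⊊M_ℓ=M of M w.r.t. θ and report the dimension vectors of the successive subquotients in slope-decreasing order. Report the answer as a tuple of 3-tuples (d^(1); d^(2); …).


Via rank(M_{q-1}∘⋯∘M_p): M ≅ I[1,3], I[2,3], I[3,3].
μ_θ-semistable layers: μ^(1)=4; μ^(2)=1/2; μ^(3)=-13

((1, 1, 1); (0, 1, 1); (0, 0, 1))


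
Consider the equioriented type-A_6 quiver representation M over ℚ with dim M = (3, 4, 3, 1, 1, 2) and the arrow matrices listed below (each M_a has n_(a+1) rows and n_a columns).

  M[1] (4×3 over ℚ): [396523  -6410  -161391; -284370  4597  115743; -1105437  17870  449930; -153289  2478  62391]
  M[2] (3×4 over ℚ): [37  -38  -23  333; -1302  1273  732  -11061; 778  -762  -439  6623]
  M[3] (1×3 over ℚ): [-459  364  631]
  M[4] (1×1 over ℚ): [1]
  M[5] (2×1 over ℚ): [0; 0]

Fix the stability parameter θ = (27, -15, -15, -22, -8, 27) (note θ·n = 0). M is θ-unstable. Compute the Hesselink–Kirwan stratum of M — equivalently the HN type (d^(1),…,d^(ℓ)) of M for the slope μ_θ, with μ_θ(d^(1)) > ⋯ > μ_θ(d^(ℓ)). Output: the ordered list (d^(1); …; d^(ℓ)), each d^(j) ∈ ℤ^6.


Interval decomposition of M: I[1,3]^2, I[1,5], I[2,2], I[6,6]^2.
HN type (ℓ=4): μ^(1)=27; μ^(2)=-1; μ^(3)=-33/5; μ^(4)=-15

((0, 0, 0, 0, 0, 2); (2, 2, 2, 0, 0, 0); (1, 1, 1, 1, 1, 0); (0, 1, 0, 0, 0, 0))


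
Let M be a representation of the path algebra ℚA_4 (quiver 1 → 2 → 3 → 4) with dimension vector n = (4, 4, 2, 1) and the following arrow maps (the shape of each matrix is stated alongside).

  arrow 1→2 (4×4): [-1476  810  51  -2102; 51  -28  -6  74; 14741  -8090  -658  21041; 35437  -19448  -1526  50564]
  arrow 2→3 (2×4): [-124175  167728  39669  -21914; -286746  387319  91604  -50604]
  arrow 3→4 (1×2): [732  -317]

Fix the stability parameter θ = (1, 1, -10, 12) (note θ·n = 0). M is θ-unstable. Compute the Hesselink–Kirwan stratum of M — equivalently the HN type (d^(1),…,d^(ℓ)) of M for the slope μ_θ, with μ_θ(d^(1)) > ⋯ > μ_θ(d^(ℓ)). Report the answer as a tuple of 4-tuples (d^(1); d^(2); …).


Via rank(M_{q-1}∘⋯∘M_p): M ≅ I[1,1], I[1,2], I[1,3], I[1,4], I[2,2].
μ_θ-semistable layers: μ^(1)=12; μ^(2)=1; μ^(3)=-8/3

((0, 0, 0, 1); (2, 2, 0, 0); (2, 2, 2, 0))


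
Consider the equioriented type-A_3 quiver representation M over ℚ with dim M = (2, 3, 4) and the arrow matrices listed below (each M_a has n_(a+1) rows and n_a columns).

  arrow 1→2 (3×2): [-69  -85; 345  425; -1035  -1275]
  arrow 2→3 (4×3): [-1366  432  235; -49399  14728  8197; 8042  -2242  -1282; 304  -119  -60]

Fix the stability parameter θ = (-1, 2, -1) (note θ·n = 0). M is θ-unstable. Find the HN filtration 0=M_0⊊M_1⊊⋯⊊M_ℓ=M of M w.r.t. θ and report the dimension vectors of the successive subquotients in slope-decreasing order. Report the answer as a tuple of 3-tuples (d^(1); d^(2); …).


Via rank(M_{q-1}∘⋯∘M_p): M ≅ I[1,1], I[1,3], I[2,3]^2, I[3,3].
μ_θ-semistable layers: μ^(1)=1/2; μ^(2)=-1

((0, 3, 3); (2, 0, 1))


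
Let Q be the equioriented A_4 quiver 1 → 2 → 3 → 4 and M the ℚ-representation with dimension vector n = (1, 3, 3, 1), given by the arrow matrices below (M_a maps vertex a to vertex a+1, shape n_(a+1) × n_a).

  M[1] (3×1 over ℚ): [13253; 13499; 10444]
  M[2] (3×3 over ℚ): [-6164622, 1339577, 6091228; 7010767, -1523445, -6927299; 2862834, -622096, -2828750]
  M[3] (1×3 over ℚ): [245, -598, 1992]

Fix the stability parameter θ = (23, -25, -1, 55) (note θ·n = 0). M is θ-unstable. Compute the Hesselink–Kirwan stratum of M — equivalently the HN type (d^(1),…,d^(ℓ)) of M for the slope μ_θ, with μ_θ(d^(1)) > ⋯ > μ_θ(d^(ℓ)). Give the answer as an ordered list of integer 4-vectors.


Via rank(M_{q-1}∘⋯∘M_p): M ≅ I[1,4], I[2,2], I[2,3], I[3,3].
μ_θ-semistable layers: μ^(1)=55; μ^(2)=-1; μ^(3)=-25

((0, 0, 0, 1); (1, 1, 3, 0); (0, 2, 0, 0))


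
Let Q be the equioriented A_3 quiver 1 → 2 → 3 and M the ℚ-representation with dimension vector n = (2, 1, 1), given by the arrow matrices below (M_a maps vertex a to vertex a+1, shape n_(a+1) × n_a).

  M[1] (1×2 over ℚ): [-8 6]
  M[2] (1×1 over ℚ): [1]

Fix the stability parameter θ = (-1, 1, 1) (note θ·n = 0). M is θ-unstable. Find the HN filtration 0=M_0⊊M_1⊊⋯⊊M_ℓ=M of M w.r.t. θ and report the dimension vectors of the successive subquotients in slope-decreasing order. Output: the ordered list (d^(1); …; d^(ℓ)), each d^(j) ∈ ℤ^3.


Via rank(M_{q-1}∘⋯∘M_p): M ≅ I[1,1], I[1,3].
μ_θ-semistable layers: μ^(1)=1; μ^(2)=-1

((0, 1, 1); (2, 0, 0))


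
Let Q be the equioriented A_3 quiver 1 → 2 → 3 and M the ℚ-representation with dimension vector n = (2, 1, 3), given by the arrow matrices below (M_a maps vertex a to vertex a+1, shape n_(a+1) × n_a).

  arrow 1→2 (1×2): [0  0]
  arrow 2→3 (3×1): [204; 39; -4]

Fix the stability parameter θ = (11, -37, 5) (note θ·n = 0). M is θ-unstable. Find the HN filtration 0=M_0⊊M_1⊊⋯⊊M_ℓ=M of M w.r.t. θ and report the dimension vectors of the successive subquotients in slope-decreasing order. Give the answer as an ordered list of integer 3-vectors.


Interval decomposition of M: I[1,1]^2, I[2,3], I[3,3]^2.
HN type (ℓ=3): μ^(1)=11; μ^(2)=5; μ^(3)=-37

((2, 0, 0); (0, 0, 3); (0, 1, 0))


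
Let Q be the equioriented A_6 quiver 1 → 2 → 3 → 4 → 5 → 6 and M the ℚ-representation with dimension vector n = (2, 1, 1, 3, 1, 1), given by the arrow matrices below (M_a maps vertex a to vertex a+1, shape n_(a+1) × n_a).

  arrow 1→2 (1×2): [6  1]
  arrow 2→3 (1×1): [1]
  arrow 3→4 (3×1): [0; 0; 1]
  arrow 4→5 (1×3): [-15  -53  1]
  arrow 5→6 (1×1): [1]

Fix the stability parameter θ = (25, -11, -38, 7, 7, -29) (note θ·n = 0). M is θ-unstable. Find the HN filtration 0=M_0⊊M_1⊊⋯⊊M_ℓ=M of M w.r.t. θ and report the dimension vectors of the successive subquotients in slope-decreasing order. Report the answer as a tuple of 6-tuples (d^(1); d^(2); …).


Interval decomposition of M: I[1,1], I[1,6], I[4,4]^2.
HN type (ℓ=4): μ^(1)=25; μ^(2)=7; μ^(3)=-5; μ^(4)=-8

((1, 0, 0, 0, 0, 0); (0, 0, 0, 2, 0, 0); (0, 0, 0, 1, 1, 1); (1, 1, 1, 0, 0, 0))


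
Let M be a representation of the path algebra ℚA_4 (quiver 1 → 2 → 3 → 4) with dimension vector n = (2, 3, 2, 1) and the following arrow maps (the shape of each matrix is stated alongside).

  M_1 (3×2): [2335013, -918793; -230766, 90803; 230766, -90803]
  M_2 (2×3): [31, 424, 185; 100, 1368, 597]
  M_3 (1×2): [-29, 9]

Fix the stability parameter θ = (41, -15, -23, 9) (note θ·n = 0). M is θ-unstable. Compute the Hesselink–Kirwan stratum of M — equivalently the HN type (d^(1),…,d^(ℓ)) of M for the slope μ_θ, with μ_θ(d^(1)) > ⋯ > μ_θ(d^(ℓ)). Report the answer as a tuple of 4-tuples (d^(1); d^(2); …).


Interval decomposition of M: I[1,3], I[1,4], I[2,2].
HN type (ℓ=3): μ^(1)=9; μ^(2)=1; μ^(3)=-15

((0, 0, 0, 1); (2, 2, 2, 0); (0, 1, 0, 0))


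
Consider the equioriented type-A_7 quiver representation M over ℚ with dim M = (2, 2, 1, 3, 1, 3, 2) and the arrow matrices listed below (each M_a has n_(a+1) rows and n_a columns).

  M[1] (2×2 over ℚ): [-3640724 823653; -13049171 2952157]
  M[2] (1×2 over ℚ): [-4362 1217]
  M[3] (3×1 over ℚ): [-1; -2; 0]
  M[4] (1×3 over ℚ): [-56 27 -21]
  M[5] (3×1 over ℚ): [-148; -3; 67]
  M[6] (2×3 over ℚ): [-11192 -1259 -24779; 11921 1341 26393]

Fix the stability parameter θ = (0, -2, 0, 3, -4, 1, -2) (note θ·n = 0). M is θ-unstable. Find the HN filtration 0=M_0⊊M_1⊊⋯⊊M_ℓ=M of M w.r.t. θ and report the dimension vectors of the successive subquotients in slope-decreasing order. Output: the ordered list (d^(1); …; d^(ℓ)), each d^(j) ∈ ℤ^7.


Via rank(M_{q-1}∘⋯∘M_p): M ≅ I[1,2], I[1,6], I[4,4]^2, I[6,7]^2.
μ_θ-semistable layers: μ^(1)=3; μ^(2)=1; μ^(3)=-1/3; μ^(4)=-1/2; μ^(5)=-1

((0, 0, 0, 2, 0, 0, 0); (0, 0, 0, 0, 0, 1, 0); (0, 0, 1, 1, 1, 0, 0); (0, 0, 0, 0, 0, 2, 2); (2, 2, 0, 0, 0, 0, 0))


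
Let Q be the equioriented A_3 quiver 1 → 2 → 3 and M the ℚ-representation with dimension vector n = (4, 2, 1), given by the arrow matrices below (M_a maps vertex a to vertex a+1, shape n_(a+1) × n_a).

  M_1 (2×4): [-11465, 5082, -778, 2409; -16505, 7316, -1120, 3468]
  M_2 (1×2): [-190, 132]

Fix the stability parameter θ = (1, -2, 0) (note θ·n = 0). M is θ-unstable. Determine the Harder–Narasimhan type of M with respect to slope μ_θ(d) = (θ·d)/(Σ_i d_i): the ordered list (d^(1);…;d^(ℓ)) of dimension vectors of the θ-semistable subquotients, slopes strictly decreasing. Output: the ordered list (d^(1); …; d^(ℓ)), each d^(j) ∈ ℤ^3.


Via rank(M_{q-1}∘⋯∘M_p): M ≅ I[1,1]^2, I[1,2], I[1,3].
μ_θ-semistable layers: μ^(1)=1; μ^(2)=0; μ^(3)=-1/2

((2, 0, 0); (0, 0, 1); (2, 2, 0))


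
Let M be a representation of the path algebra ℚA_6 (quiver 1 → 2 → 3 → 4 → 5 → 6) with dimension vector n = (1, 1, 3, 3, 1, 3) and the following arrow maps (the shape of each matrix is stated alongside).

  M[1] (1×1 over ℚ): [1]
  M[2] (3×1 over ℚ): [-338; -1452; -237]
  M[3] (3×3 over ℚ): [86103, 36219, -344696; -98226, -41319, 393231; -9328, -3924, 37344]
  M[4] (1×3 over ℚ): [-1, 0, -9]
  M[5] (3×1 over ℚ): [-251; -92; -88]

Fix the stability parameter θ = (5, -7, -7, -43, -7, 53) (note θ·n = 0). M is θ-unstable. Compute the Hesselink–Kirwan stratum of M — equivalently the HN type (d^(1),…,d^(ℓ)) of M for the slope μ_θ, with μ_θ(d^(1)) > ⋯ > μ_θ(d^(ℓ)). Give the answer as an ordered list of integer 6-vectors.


Interval decomposition of M: I[1,6], I[3,4]^2, I[6,6]^2.
HN type (ℓ=4): μ^(1)=53; μ^(2)=-7; μ^(3)=-13; μ^(4)=-25

((0, 0, 0, 0, 0, 3); (0, 0, 0, 0, 1, 0); (1, 1, 1, 1, 0, 0); (0, 0, 2, 2, 0, 0))


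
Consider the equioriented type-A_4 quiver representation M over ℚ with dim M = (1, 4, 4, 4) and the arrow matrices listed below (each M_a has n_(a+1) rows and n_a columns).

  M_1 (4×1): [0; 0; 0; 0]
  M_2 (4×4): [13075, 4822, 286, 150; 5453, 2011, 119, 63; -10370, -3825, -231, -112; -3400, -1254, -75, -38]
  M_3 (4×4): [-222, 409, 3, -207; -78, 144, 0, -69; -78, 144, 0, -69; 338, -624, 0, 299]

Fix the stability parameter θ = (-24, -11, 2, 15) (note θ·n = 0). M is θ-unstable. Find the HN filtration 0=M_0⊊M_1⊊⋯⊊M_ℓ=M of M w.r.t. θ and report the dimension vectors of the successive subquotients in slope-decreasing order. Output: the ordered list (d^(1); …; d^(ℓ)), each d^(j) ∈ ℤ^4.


Interval decomposition of M: I[1,1], I[2,3]^2, I[2,4]^2, I[4,4]^2.
HN type (ℓ=4): μ^(1)=15; μ^(2)=2; μ^(3)=-11; μ^(4)=-24

((0, 0, 0, 4); (0, 0, 4, 0); (0, 4, 0, 0); (1, 0, 0, 0))


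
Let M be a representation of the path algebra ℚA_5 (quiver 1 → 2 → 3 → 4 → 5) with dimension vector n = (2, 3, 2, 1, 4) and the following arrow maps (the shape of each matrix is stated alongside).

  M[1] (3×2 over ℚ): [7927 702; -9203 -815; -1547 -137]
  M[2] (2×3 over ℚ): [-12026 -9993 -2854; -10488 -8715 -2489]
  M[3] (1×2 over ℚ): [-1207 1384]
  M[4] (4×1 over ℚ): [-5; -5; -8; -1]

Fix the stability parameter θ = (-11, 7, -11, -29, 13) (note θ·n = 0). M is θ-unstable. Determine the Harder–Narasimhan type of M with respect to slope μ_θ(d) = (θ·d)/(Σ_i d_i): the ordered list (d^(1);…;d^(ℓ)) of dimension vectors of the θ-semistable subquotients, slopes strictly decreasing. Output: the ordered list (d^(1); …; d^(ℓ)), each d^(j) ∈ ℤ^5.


Barcode: M ≅ I[1,3], I[1,5], I[2,2], I[5,5]^3. HN layers by μ_θ (4 steps, strictly decreasing):
  μ^(1)=13; μ^(2)=7; μ^(3)=-2; μ^(4)=-11

((0, 0, 0, 0, 4); (0, 1, 0, 0, 0); (0, 1, 1, 0, 0); (2, 1, 1, 1, 0))


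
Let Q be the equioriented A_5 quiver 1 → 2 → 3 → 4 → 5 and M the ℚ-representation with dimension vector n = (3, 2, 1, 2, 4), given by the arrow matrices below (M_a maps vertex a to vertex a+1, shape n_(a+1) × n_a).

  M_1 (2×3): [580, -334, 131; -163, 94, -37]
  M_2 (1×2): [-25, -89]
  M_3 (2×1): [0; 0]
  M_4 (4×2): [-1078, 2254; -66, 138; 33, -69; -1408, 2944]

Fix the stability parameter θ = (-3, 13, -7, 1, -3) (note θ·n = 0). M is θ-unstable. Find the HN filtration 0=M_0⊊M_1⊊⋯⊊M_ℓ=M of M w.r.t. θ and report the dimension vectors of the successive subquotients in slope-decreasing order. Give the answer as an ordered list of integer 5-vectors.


Via rank(M_{q-1}∘⋯∘M_p): M ≅ I[1,1], I[1,2], I[1,3], I[4,4], I[4,5], I[5,5]^3.
μ_θ-semistable layers: μ^(1)=13; μ^(2)=3; μ^(3)=1; μ^(4)=-1; μ^(5)=-3

((0, 1, 0, 0, 0); (0, 1, 1, 0, 0); (0, 0, 0, 1, 0); (0, 0, 0, 1, 1); (3, 0, 0, 0, 3))


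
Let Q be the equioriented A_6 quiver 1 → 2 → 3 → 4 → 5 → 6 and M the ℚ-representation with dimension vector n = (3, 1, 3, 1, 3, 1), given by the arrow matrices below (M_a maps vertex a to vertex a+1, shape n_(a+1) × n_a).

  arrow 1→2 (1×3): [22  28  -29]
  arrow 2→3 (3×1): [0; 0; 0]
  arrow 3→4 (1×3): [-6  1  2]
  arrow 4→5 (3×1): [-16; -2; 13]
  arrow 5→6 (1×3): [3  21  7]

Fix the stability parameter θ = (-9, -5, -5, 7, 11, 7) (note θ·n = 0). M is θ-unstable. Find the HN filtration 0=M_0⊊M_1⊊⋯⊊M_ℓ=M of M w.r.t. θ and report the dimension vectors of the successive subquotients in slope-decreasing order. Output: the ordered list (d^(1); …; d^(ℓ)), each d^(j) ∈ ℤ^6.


Barcode: M ≅ I[1,1]^2, I[1,2], I[3,3]^2, I[3,6], I[5,5]^2. HN layers by μ_θ (5 steps, strictly decreasing):
  μ^(1)=11; μ^(2)=9; μ^(3)=7; μ^(4)=-5; μ^(5)=-9

((0, 0, 0, 0, 2, 0); (0, 0, 0, 0, 1, 1); (0, 0, 0, 1, 0, 0); (0, 1, 3, 0, 0, 0); (3, 0, 0, 0, 0, 0))


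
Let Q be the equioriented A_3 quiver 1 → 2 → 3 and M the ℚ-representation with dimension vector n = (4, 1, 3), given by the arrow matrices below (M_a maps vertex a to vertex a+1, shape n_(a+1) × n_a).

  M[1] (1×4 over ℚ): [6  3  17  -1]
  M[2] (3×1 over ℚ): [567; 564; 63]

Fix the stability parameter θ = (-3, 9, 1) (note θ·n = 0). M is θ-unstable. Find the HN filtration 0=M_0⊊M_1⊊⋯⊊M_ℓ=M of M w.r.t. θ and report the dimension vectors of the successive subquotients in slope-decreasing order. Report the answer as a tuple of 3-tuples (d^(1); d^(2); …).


Barcode: M ≅ I[1,1]^3, I[1,3], I[3,3]^2. HN layers by μ_θ (3 steps, strictly decreasing):
  μ^(1)=5; μ^(2)=1; μ^(3)=-3

((0, 1, 1); (0, 0, 2); (4, 0, 0))


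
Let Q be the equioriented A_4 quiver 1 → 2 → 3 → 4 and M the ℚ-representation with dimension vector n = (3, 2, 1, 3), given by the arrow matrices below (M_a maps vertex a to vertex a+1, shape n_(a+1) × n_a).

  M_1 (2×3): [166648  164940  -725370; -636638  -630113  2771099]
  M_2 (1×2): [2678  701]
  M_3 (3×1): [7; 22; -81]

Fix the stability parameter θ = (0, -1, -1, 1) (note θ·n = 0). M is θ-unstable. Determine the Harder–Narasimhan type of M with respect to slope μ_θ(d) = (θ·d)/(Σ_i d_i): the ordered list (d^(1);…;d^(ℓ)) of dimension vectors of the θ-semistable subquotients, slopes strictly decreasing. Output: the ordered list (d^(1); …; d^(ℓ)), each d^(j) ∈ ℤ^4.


Barcode: M ≅ I[1,1], I[1,2], I[1,4], I[4,4]^2. HN layers by μ_θ (4 steps, strictly decreasing):
  μ^(1)=1; μ^(2)=0; μ^(3)=-1/2; μ^(4)=-2/3

((0, 0, 0, 3); (1, 0, 0, 0); (1, 1, 0, 0); (1, 1, 1, 0))


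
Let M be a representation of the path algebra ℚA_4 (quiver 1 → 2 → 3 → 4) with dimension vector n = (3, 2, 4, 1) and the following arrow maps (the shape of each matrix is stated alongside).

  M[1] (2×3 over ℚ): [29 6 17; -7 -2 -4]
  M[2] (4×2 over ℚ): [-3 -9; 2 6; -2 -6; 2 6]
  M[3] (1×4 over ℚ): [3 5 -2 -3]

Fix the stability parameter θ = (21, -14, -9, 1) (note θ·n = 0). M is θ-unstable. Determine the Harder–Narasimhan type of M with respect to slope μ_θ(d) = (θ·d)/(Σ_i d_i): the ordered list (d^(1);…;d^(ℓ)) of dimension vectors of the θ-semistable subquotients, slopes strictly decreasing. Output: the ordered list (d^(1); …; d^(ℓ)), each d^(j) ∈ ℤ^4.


Via rank(M_{q-1}∘⋯∘M_p): M ≅ I[1,1], I[1,2], I[1,4], I[3,3]^3.
μ_θ-semistable layers: μ^(1)=21; μ^(2)=7/2; μ^(3)=1; μ^(4)=-2/3; μ^(5)=-9

((1, 0, 0, 0); (1, 1, 0, 0); (0, 0, 0, 1); (1, 1, 1, 0); (0, 0, 3, 0))


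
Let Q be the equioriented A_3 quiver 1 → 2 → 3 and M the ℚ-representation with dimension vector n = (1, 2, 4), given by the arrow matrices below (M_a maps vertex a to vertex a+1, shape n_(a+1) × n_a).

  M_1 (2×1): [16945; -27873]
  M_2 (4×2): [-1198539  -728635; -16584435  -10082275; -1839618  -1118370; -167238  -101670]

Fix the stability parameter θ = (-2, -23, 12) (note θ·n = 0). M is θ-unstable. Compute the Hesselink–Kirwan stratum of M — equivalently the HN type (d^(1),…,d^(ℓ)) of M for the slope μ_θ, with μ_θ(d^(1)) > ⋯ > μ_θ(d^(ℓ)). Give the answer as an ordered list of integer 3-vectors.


Barcode: M ≅ I[1,2], I[2,3], I[3,3]^3. HN layers by μ_θ (3 steps, strictly decreasing):
  μ^(1)=12; μ^(2)=-25/2; μ^(3)=-23

((0, 0, 4); (1, 1, 0); (0, 1, 0))


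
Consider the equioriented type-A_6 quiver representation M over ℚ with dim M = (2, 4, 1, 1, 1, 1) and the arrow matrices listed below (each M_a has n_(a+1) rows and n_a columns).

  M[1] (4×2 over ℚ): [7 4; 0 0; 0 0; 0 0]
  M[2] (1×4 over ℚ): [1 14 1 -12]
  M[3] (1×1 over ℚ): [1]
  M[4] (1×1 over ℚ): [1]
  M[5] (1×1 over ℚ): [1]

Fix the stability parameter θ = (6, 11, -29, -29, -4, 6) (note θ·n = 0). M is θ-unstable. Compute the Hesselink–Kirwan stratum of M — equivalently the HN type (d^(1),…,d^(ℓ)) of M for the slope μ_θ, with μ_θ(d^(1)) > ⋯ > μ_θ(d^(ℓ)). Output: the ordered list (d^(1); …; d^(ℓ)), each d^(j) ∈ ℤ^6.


Via rank(M_{q-1}∘⋯∘M_p): M ≅ I[1,1], I[1,6], I[2,2]^3.
μ_θ-semistable layers: μ^(1)=11; μ^(2)=6; μ^(3)=-4; μ^(4)=-41/4

((0, 3, 0, 0, 0, 0); (1, 0, 0, 0, 0, 1); (0, 0, 0, 0, 1, 0); (1, 1, 1, 1, 0, 0))


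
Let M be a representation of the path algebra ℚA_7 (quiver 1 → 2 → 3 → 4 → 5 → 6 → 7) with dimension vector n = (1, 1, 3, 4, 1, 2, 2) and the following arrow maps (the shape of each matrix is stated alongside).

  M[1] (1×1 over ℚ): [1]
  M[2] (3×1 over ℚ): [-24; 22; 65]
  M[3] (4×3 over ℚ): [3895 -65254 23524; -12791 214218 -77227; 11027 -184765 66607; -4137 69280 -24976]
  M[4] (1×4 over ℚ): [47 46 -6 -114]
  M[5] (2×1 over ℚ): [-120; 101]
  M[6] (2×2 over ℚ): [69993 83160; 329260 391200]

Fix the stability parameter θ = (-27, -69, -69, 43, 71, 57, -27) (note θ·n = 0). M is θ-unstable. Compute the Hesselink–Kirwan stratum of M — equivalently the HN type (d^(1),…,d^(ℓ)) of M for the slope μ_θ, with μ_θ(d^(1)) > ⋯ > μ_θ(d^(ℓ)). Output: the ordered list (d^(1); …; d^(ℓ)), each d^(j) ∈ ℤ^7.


Via rank(M_{q-1}∘⋯∘M_p): M ≅ I[1,4], I[3,4], I[3,6], I[4,4], I[6,7], I[7,7].
μ_θ-semistable layers: μ^(1)=64; μ^(2)=43; μ^(3)=15; μ^(4)=-27; μ^(5)=-55; μ^(6)=-69

((0, 0, 0, 0, 1, 1, 0); (0, 0, 0, 4, 0, 0, 0); (0, 0, 0, 0, 0, 1, 1); (0, 0, 0, 0, 0, 0, 1); (1, 1, 1, 0, 0, 0, 0); (0, 0, 2, 0, 0, 0, 0))


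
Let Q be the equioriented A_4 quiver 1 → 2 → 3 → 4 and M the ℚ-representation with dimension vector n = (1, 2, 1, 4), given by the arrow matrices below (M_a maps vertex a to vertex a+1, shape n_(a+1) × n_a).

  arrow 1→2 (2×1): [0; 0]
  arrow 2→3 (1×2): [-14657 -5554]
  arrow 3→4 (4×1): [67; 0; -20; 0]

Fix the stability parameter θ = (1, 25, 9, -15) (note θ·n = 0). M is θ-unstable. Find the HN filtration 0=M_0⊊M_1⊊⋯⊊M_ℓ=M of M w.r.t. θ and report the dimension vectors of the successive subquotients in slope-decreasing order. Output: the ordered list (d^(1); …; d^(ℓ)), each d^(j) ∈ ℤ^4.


Via rank(M_{q-1}∘⋯∘M_p): M ≅ I[1,1], I[2,2], I[2,4], I[4,4]^3.
μ_θ-semistable layers: μ^(1)=25; μ^(2)=19/3; μ^(3)=1; μ^(4)=-15

((0, 1, 0, 0); (0, 1, 1, 1); (1, 0, 0, 0); (0, 0, 0, 3))


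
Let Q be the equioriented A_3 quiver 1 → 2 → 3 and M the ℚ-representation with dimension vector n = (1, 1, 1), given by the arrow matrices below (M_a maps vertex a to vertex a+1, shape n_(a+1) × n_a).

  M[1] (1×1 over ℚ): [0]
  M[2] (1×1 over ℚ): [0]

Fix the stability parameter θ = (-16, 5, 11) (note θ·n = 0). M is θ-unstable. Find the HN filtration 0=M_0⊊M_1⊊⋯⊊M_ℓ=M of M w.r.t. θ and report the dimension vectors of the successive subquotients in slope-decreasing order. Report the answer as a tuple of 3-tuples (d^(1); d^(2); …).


Barcode: M ≅ I[1,1], I[2,2], I[3,3]. HN layers by μ_θ (3 steps, strictly decreasing):
  μ^(1)=11; μ^(2)=5; μ^(3)=-16

((0, 0, 1); (0, 1, 0); (1, 0, 0))


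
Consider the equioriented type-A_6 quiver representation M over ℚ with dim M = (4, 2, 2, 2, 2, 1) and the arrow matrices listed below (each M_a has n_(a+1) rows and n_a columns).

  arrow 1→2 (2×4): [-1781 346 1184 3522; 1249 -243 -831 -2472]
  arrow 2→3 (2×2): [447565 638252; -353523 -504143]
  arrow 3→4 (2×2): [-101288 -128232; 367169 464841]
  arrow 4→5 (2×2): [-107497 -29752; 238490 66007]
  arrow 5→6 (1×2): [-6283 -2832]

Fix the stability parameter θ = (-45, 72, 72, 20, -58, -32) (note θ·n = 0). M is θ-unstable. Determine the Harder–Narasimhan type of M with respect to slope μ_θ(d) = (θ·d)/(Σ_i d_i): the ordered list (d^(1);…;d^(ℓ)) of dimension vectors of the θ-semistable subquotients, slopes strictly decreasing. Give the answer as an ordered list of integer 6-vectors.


Barcode: M ≅ I[1,1]^2, I[1,3], I[1,5], I[4,6]. HN layers by μ_θ (4 steps, strictly decreasing):
  μ^(1)=72; μ^(2)=53/2; μ^(3)=-70/3; μ^(4)=-45

((0, 1, 1, 0, 0, 0); (0, 1, 1, 1, 1, 0); (0, 0, 0, 1, 1, 1); (4, 0, 0, 0, 0, 0))


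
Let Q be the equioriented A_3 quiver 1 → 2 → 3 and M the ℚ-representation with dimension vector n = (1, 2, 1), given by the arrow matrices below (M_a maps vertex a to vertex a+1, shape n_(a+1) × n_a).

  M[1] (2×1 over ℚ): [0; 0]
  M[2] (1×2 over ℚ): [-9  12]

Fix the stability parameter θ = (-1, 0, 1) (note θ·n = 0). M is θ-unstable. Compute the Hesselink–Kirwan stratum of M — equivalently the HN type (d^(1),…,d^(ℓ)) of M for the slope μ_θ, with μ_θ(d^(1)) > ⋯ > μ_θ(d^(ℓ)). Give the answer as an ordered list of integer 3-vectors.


Barcode: M ≅ I[1,1], I[2,2], I[2,3]. HN layers by μ_θ (3 steps, strictly decreasing):
  μ^(1)=1; μ^(2)=0; μ^(3)=-1

((0, 0, 1); (0, 2, 0); (1, 0, 0))


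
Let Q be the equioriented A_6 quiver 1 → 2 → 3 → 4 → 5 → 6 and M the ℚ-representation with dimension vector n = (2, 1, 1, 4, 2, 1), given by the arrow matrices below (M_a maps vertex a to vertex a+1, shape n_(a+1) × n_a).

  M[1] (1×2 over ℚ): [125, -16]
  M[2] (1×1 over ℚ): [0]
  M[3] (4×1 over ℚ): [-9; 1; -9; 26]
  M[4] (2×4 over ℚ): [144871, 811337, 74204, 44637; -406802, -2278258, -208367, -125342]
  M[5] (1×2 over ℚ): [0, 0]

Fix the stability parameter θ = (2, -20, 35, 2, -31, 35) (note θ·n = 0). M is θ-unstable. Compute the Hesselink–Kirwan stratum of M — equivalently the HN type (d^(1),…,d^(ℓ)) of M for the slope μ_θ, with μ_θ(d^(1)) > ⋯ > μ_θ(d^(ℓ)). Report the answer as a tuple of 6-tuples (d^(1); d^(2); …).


Via rank(M_{q-1}∘⋯∘M_p): M ≅ I[1,1], I[1,2], I[3,5], I[4,4]^2, I[4,5], I[6,6].
μ_θ-semistable layers: μ^(1)=35; μ^(2)=2; μ^(3)=-9; μ^(4)=-29/2

((0, 0, 0, 0, 0, 1); (1, 0, 1, 3, 1, 0); (1, 1, 0, 0, 0, 0); (0, 0, 0, 1, 1, 0))


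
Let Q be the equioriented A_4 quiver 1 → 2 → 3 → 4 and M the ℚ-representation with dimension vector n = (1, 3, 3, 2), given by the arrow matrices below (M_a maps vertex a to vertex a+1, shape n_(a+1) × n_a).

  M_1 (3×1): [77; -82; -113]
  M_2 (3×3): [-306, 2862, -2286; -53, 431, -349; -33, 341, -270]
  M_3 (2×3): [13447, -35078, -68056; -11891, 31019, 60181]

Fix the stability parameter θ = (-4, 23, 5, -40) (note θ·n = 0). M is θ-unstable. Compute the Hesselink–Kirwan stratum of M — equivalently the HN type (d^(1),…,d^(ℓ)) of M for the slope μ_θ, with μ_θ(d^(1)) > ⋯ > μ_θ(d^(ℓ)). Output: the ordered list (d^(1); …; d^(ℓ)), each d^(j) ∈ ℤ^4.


Via rank(M_{q-1}∘⋯∘M_p): M ≅ I[1,4], I[2,2], I[2,3], I[3,4].
μ_θ-semistable layers: μ^(1)=23; μ^(2)=14; μ^(3)=-4; μ^(4)=-35/2

((0, 1, 0, 0); (0, 1, 1, 0); (1, 1, 1, 1); (0, 0, 1, 1))


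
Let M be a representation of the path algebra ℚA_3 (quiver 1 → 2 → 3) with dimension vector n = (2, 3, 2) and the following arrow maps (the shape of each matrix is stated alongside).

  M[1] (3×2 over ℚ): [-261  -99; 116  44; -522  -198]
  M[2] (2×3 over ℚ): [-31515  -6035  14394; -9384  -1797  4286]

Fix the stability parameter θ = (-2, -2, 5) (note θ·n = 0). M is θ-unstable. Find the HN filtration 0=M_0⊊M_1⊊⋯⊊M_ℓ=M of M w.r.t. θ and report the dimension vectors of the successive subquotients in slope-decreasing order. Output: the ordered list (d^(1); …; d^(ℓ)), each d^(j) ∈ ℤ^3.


Barcode: M ≅ I[1,1], I[1,3], I[2,2], I[2,3]. HN layers by μ_θ (2 steps, strictly decreasing):
  μ^(1)=5; μ^(2)=-2

((0, 0, 2); (2, 3, 0))


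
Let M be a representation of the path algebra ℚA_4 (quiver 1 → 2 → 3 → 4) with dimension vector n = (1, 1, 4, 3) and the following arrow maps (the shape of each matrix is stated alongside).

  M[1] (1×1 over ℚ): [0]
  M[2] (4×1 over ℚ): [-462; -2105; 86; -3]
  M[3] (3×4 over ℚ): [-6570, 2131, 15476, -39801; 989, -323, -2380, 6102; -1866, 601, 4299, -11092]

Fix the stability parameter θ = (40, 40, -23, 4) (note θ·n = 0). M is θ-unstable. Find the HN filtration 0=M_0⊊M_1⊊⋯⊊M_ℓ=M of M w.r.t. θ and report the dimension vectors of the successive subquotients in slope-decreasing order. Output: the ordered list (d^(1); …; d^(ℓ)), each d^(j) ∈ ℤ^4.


Interval decomposition of M: I[1,1], I[2,4], I[3,3], I[3,4]^2.
HN type (ℓ=4): μ^(1)=40; μ^(2)=7; μ^(3)=4; μ^(4)=-23

((1, 0, 0, 0); (0, 1, 1, 1); (0, 0, 0, 2); (0, 0, 3, 0))


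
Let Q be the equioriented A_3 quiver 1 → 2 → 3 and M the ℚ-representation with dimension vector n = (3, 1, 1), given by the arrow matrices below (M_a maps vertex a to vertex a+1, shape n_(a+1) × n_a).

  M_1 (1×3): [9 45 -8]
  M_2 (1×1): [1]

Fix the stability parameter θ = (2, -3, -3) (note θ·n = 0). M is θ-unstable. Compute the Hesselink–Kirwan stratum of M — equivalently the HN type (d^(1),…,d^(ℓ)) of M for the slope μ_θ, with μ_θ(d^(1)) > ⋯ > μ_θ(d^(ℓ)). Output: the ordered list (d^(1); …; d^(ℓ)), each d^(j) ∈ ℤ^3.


Via rank(M_{q-1}∘⋯∘M_p): M ≅ I[1,1]^2, I[1,3].
μ_θ-semistable layers: μ^(1)=2; μ^(2)=-4/3

((2, 0, 0); (1, 1, 1))


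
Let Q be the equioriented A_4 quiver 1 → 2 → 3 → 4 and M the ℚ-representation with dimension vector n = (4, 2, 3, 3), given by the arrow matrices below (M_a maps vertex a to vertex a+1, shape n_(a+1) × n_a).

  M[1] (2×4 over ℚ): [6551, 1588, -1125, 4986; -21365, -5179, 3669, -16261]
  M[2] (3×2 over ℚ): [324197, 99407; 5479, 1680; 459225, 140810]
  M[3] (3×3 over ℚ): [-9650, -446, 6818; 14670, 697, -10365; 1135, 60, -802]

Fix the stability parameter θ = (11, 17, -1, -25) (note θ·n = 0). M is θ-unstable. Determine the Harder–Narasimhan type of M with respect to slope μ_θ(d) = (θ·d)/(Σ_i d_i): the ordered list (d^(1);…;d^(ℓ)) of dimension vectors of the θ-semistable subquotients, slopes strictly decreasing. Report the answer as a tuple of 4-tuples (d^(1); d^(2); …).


Interval decomposition of M: I[1,1]^2, I[1,3], I[1,4], I[3,4], I[4,4].
HN type (ℓ=5): μ^(1)=11; μ^(2)=9; μ^(3)=1/2; μ^(4)=-13; μ^(5)=-25

((2, 0, 0, 0); (1, 1, 1, 0); (1, 1, 1, 1); (0, 0, 1, 1); (0, 0, 0, 1))


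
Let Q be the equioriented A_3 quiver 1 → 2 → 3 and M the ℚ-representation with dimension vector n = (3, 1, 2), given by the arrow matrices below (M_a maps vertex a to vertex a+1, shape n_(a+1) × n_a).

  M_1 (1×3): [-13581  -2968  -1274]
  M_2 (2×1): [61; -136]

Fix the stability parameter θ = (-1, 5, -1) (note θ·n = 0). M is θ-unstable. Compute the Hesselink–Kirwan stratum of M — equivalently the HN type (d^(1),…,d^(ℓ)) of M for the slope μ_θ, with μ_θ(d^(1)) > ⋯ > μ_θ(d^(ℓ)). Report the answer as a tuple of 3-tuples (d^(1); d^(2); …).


Barcode: M ≅ I[1,1]^2, I[1,3], I[3,3]. HN layers by μ_θ (2 steps, strictly decreasing):
  μ^(1)=2; μ^(2)=-1

((0, 1, 1); (3, 0, 1))


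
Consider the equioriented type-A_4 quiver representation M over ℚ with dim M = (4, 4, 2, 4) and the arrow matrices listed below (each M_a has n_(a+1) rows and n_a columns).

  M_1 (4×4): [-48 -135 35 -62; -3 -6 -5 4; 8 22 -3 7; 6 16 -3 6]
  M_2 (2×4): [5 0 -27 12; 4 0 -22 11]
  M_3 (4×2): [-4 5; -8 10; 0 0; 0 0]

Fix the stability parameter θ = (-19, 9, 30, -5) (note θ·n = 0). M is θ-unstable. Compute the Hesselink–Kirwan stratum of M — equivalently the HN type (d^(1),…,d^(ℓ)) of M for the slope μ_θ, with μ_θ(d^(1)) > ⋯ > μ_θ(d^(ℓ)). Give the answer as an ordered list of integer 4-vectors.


Via rank(M_{q-1}∘⋯∘M_p): M ≅ I[1,2]^2, I[1,3], I[1,4], I[4,4]^3.
μ_θ-semistable layers: μ^(1)=30; μ^(2)=25/2; μ^(3)=9; μ^(4)=-5; μ^(5)=-19

((0, 0, 1, 0); (0, 0, 1, 1); (0, 4, 0, 0); (0, 0, 0, 3); (4, 0, 0, 0))
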